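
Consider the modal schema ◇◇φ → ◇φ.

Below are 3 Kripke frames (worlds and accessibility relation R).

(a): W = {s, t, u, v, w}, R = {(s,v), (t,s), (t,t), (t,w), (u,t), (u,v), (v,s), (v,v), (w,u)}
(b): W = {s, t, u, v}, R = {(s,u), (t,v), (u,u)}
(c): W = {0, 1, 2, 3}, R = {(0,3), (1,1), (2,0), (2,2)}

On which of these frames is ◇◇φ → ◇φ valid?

The schema corresponds to transitivity: ∀x ∀y ∀z (Rxy ∧ Ryz → Rxz).
(a): fails — Ruv and Rvs but not Rus.
(b): condition met.
(c): fails — R20 and R03 but not R23.

(b)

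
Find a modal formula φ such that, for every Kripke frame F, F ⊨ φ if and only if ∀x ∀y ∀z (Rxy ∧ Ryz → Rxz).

□ψ → □□ψ

A defining formula is □ψ → □□ψ (the 4 axiom).
Suppose □ψ→□□ψ is valid. Take Rxy, Ryz and set V(ψ)={w : Rxw}. Then □ψ at x, so □□ψ at x, so □ψ at y, so ψ at z, i.e. Rxz.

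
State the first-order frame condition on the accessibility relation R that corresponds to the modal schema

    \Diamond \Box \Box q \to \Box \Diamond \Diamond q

\forall x \forall y \forall z ((xRy \wedge xRz) \to \exists w (y R^2 w \wedge z R^2 w))

This is a Sahlqvist (Geach-type) schema ◇^1□^2q → □^1◇^2q.
Minimal-valuation argument: fix x; take any y with xR^1y and any z with xR^1z. Set V(q) to the set of worlds R-reachable from y in exactly 2 steps. Then □^2q holds at y, so the antecedent holds at x; validity forces ◇^2q at z, giving a w with zR^2w and yR^2w.
First-order correspondent: \forall x \forall y \forall z ((xRy \wedge xRz) \to \exists w (y R^2 w \wedge z R^2 w)).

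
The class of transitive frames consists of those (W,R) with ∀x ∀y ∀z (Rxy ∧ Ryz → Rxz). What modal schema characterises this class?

□r → □□r

A defining formula is □r → □□r (the 4 axiom).
Suppose □r→□□r is valid. Take Rxy, Ryz and set V(r)={w : Rxw}. Then □r at x, so □□r at x, so □r at y, so r at z, i.e. Rxz.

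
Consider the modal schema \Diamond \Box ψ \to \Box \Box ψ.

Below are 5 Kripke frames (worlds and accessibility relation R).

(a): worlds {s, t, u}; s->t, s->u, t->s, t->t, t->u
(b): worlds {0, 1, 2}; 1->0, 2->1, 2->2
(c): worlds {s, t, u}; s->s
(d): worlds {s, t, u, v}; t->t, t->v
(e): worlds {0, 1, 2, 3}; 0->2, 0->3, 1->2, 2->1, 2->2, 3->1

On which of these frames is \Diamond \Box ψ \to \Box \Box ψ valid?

Frame correspondent (Sahlqvist): \forall x \forall y \forall z ((xRy \wedge x R^2 z) \to \exists w (yRw \wedge z = w)) — i.e. a generalized confluence (Geach) condition.
(a): fails — sRu, sR²s but no w with uRw and s=w.
(b): fails — 2R1, 2R²1 but no w with 1Rw and 1=w.
(c): holds.
(d): fails — tRv, tR²t but no w with vRw and t=w.
(e): fails — 0R3, 0R²2 but no w with 3Rw and 2=w.

(c)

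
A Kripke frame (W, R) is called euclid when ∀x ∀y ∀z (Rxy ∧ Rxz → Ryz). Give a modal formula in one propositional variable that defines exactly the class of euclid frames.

The condition is the Euclidean property. The 5 schema ◇p → □◇p defines it.
Suppose ◇p→□◇p is valid. Take Rxy, Rxz and set V(p)={y}. Then ◇p at x, so □◇p at x, so ◇p at z, so some w with Rzw has p; w=y, i.e. Rzy. By symmetry of the argument, Ryz.

◇p → □◇p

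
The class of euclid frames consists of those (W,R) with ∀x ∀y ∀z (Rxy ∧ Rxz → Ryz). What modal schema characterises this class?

◇p → □◇p

A defining formula is ◇p → □◇p (the 5 axiom).
Suppose ◇p→□◇p is valid. Take Rxy, Rxz and set V(p)={y}. Then ◇p at x, so □◇p at x, so ◇p at z, so some w with Rzw has p; w=y, i.e. Rzy. By symmetry of the argument, Ryz.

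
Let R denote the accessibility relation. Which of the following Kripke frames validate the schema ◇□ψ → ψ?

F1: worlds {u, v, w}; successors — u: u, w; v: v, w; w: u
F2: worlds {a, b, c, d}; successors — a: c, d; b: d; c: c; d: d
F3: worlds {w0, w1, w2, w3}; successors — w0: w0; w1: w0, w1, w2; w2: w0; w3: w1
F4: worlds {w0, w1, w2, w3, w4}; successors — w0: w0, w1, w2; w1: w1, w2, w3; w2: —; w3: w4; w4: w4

The schema corresponds to symmetry: ∀x ∀y (Rxy → Ryx).
F1: fails — Rvw but not Rwv.
F2: fails — Rac but not Rca.
F3: fails — Rw1w2 but not Rw2w1.
F4: fails — Rw1w2 but not Rw2w1.
Valid on no frame.

none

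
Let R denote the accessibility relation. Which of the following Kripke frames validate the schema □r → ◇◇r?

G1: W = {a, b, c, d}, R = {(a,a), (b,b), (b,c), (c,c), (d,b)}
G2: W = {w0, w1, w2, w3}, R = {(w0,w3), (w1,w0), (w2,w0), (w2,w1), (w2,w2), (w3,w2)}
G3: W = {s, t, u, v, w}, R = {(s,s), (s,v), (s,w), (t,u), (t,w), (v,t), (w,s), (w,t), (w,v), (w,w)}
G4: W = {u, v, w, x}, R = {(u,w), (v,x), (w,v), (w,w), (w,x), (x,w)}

Frame correspondent (Sahlqvist): ∀x ∃w (xRw ∧ xR²w) — i.e. a generalized confluence (Geach) condition.
G1: satisfies the condition.
G2: fails — at w0 but no w with w0Rw and w0R²w.
G3: fails — at u but no w* with uRw* and uR²w*.
G4: fails — at v but no t with vRt and vR²t.

G1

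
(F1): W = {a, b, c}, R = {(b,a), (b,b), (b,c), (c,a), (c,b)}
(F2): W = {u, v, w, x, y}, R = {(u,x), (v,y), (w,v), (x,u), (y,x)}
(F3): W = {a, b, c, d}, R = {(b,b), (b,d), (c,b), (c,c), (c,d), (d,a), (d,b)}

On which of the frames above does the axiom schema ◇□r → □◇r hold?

This is the axiom for convergence; its first-order frame correspondent is ∀x ∀y ∀z (Rxy ∧ Rxz → ∃w (Ryw ∧ Rzw)).
(F1): fails — Rbc and Rba but c and a have no common successor.
(F2): ✓.
(F3): fails — Rdb and Rda but b and a have no common successor.

(F2)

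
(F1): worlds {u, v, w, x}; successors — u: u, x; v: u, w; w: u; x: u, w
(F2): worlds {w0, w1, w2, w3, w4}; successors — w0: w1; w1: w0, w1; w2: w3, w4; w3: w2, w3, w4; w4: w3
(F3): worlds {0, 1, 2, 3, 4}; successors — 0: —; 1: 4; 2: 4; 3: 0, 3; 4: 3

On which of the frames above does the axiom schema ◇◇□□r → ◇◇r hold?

(F1), (F2)

The schema corresponds to a generalized confluence (Geach) condition: ∀x ∀y (xR²y → ∃w (yR²w ∧ xR²w)).
(F1): holds.
(F2): holds.
(F3): fails — 3R²0 but no w with 0R²w and 3R²w.
Valid on: (F1), (F2).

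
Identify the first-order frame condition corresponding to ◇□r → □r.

Equivalently (dual form): ◇r → □◇r.
Suppose ◇r→□◇r is valid. Take Rxy, Rxz and set V(r)={y}. Then ◇r at x, so □◇r at x, so ◇r at z, so some w with Rzw has r; w=y, i.e. Rzy. By symmetry of the argument, Ryz.

The Euclidean property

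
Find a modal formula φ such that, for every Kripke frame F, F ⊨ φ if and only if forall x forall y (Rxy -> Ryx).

q → □◇q

This is symmetry; the standard corresponding axiom is B: q → □◇q.
Suppose q→□◇q is valid. Take Rxy and set V(q)={x}. Then q at x, so □◇q at x, so ◇q at y, so some z with Ryz has q; z=x, i.e. Ryx.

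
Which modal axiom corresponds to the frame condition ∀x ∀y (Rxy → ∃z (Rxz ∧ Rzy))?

□□q → □q

A defining formula is □□q → □q (the C4 axiom).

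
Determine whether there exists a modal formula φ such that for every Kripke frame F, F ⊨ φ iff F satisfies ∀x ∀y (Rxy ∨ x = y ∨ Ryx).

Not modally definable

If a class were modally definable it would be closed under disjoint unions (Goldblatt–Thomason).
Take 3 disjoint single-world reflexive frames: each is trivially connected, but their disjoint union has 3 worlds with no edge between distinct components, so it is not connected.
So the class is not modally definable.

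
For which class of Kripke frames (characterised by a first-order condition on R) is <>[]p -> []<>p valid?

Convergence

Suppose ◇□p→□◇p is valid. Take Rxy, Rxz and set V(p)={w : Ryw}. Then □p at y so ◇□p at x, so □◇p at x, so ◇p at z, giving w with Rzw and Ryw.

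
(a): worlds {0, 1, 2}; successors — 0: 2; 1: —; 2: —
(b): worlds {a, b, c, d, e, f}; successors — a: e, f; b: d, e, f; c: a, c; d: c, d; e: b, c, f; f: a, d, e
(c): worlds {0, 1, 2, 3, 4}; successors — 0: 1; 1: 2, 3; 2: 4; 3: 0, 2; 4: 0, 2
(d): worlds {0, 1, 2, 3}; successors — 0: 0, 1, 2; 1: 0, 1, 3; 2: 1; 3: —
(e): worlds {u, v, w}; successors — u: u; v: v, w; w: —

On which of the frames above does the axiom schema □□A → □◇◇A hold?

Frame correspondent (Sahlqvist): ∀x ∀z (xRz → ∃w (xR²w ∧ zR²w)) — i.e. a generalized confluence (Geach) condition.
(a): fails — 0R2 but no w with 0R²w and 2R²w.
(b): holds.
(c): fails — 2R4 but no w with 2R²w and 4R²w.
(d): fails — 1R3 but no w with 1R²w and 3R²w.
(e): fails — vRw but no t with vR²t and wR²t.

(b)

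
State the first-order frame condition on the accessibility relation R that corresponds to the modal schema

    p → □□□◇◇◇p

∀x ∀z (xR³z → ∃w (x = w ∧ zR³w))

This is a Sahlqvist (Geach-type) schema ◇^0□^0p → □^3◇^3p.
Minimal-valuation argument: fix x; take any y with xR^0y and any z with xR^3z. Set V(p) to the set of worlds R-reachable from y in exactly 0 steps. Then □^0p holds at y, so the antecedent holds at x; validity forces ◇^3p at z, giving a w with zR^3w and yR^0w.
First-order correspondent: ∀x ∀z (xR³z → ∃w (x = w ∧ zR³w)).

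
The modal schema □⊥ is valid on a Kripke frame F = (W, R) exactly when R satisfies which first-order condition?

□⊥ is valid iff no world has any successor (otherwise □⊥ fails at any world with one).
The converse is a direct semantic check.
Frame condition: ∀x ∀y ¬Rxy.

Emptiness of R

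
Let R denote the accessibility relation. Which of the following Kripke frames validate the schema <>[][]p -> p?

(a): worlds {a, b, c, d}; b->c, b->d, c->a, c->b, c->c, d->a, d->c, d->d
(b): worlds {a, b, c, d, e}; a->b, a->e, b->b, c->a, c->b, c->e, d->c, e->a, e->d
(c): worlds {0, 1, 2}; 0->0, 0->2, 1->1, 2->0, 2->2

(c)

This is the axiom for a generalized confluence (Geach) condition; its first-order frame correspondent is forall x forall y (xRy -> exists w (y R^2 w & x = w)).
(a): fails — cRa but no w with aR²w and c=w.
(b): fails — aRb but no w with bR²w and a=w.
(c): condition met.
Valid on: (c).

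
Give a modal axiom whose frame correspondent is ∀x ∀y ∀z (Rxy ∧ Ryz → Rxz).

The condition is transitivity. The 4 schema □r → □□r defines it.
Suppose □r→□□r is valid. Take Rxy, Ryz and set V(r)={w : Rxw}. Then □r at x, so □□r at x, so □r at y, so r at z, i.e. Rxz.

□r → □□r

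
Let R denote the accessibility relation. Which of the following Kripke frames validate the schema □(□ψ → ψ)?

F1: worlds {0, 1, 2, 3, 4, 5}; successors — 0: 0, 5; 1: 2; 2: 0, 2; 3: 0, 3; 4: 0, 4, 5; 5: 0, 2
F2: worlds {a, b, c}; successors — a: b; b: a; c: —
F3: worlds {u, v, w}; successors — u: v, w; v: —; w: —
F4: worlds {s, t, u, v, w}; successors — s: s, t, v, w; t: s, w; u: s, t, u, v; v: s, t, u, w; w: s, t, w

none

The schema corresponds to shift-reflexivity: ∀x ∀y (Rxy → Ryy).
F1: fails — R45 but not R55.
F2: fails — Rab but not Rbb.
F3: fails — Ruv but not Rvv.
F4: fails — Ruv but not Rvv.
Valid on no frame.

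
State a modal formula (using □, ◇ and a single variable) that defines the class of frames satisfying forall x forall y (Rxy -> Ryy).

The condition is shift-reflexivity. The T□ schema □(□s → s) defines it.

□(□s → s)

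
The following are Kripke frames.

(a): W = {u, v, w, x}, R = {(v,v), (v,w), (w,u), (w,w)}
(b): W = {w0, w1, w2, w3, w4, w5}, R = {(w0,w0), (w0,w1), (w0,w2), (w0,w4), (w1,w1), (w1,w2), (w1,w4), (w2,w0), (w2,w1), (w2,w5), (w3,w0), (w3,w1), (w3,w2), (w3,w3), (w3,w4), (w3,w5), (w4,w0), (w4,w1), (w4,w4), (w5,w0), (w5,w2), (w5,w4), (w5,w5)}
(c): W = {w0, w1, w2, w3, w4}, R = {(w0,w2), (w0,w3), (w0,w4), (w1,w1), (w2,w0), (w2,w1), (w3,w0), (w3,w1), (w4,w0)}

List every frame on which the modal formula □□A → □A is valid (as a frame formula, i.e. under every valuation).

(a), (b)

This is the axiom for density; its first-order frame correspondent is ∀x ∀y (Rxy → ∃z (Rxz ∧ Rzy)).
(a): condition met.
(b): condition met.
(c): fails — Rw0w4 but no z with Rw0z and Rzw4.
Valid on: (a), (b).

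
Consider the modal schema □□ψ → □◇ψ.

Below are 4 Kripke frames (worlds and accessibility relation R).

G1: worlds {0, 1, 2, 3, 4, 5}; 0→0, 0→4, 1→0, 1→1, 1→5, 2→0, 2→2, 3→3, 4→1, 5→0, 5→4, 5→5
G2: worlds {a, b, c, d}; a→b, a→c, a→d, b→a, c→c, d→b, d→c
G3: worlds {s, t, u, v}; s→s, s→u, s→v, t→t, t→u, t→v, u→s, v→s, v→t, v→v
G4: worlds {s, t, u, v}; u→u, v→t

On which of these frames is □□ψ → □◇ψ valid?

G1, G2, G3

This is the axiom for a generalized confluence (Geach) condition; its first-order frame correspondent is ∀x ∀z (xRz → ∃w (xR²w ∧ zRw)).
G1: condition met.
G2: condition met.
G3: condition met.
G4: fails — vRt but no w with vR²w and tRw.
Valid on: G1, G2, G3.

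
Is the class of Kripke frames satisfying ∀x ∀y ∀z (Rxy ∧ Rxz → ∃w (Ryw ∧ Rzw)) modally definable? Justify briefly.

Yes: it is convergence, defined by the .2 schema ◇□p → □◇p.
Suppose ◇□p→□◇p is valid. Take Rxy, Rxz and set V(p)={w : Ryw}. Then □p at y so ◇□p at x, so □◇p at x, so ◇p at z, giving w with Rzw and Ryw.

Yes, by ◇□p → □◇p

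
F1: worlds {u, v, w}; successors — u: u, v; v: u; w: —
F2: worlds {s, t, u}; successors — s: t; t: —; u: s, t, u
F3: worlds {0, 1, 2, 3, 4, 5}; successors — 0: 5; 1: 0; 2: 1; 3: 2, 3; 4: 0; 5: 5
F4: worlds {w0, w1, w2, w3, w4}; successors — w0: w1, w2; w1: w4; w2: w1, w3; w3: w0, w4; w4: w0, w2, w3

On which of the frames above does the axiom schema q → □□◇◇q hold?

The schema corresponds to a generalized confluence (Geach) condition: ∀x ∀z (xR²z → ∃w (x = w ∧ zR²w)).
F1: satisfies the condition.
F2: fails — uR²s but no w with u=w and sR²w.
F3: fails — 0R²5 but no w with 0=w and 5R²w.
F4: fails — w1R²w2 but no w with w1=w and w2R²w.
Valid on: F1.

F1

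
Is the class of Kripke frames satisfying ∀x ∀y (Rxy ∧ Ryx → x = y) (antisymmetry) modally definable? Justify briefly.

Not modally definable

If a class were modally definable it would be closed under surjective bounded morphisms (Goldblatt–Thomason).
The 6-cycle (worlds s,t,u,v,w,x with s→t→u→v→w→x→s) is antisymmetric. Sending even-indexed worlds to • and odd-indexed worlds to ∘ is a surjective bounded morphism onto the two-world frame with •↔∘, which is not antisymmetric.
So no modal formula (or set of formulas) defines exactly the antisymmetric frames.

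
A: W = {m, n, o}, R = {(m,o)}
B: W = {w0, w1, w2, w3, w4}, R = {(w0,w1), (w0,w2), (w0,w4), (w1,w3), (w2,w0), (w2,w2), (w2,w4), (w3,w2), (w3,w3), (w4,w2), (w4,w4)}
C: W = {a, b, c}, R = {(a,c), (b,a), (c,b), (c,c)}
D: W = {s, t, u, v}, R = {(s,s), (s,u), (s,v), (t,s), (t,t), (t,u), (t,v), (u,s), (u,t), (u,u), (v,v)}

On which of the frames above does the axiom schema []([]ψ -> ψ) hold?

D

Frame correspondent (Sahlqvist): forall x forall y (Rxy -> Ryy) — i.e. shift-reflexivity.
A: fails — Rmo but not Roo.
B: fails — Rw0w1 but not Rw1w1.
C: fails — Rba but not Raa.
D: satisfies the condition.
Valid on: D.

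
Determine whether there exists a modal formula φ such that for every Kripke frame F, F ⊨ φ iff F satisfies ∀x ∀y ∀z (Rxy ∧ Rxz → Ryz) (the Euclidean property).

Definable; ◇q → □◇q defines it

Yes: it is the Euclidean property, defined by the 5 schema ◇q → □◇q.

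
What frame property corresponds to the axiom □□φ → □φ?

density

Suppose □□φ→□φ is valid. Take Rxy and set V(φ)={w : xR²w}. Then □□φ at x, so □φ at x, so φ at y, i.e. ∃z(Rxz∧Rzy).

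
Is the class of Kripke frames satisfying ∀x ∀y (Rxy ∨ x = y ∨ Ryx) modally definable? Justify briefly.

Not modally definable

Any modally definable frame class is closed under disjoint unions.
Take 2 disjoint single-world reflexive frames: each is trivially connected, but their disjoint union has 2 worlds with no edge between distinct components, so it is not connected.
So no modal formula (or set of formulas) defines exactly the connected frames.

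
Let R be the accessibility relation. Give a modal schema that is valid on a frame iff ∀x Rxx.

The condition is reflexivity. The T schema □ψ → ψ defines it.
Suppose □ψ→ψ is valid. At any x set V(ψ)={w : Rxw}. Then □ψ holds at x, so ψ holds at x, i.e. Rxx.

□ψ → ψ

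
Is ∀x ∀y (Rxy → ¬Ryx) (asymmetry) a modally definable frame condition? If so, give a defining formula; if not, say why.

No

Any modally definable frame class is closed under surjective bounded morphisms.
The 5-cycle (worlds w0,w1,w2,w3,w4 with w0→w1→w2→w3→w4→w0) is asymmetric. Mapping every world to a single reflexive point • is a surjective bounded morphism, and the reflexive point is not asymmetric (R•• but asymmetry requires ¬R••).
So no modal formula (or set of formulas) defines exactly the asymmetric frames.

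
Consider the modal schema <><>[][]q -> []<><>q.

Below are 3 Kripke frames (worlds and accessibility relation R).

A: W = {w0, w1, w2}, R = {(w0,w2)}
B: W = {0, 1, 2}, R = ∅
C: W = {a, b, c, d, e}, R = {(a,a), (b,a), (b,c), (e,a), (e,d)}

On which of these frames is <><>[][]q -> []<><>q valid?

This is the axiom for a generalized confluence (Geach) condition; its first-order frame correspondent is forall x forall y forall z ((x R^2 y & xRz) -> exists w (y R^2 w & z R^2 w)).
A: holds.
B: holds.
C: fails — bR²a, bRc but no w with aR²w and cR²w.

A, B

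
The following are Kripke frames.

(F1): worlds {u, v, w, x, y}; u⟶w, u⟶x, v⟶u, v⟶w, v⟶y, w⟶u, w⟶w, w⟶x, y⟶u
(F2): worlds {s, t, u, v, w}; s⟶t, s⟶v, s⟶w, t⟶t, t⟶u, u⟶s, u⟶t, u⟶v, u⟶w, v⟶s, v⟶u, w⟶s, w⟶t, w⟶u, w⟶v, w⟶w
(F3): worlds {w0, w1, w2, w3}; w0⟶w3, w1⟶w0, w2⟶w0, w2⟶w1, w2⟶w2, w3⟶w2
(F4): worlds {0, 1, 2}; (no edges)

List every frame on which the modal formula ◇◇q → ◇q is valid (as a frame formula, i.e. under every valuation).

Frame correspondent (Sahlqvist): ∀x ∀y ∀z (Rxy ∧ Ryz → Rxz) — i.e. transitivity.
(F1): fails — Ruw and Rwu but not Ruu.
(F2): fails — Ruv and Rvu but not Ruu.
(F3): fails — Rw1w0 and Rw0w3 but not Rw1w3.
(F4): holds.

(F4)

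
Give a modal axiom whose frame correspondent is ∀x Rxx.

□ψ → ψ

This is reflexivity; the standard corresponding axiom is T: □ψ → ψ.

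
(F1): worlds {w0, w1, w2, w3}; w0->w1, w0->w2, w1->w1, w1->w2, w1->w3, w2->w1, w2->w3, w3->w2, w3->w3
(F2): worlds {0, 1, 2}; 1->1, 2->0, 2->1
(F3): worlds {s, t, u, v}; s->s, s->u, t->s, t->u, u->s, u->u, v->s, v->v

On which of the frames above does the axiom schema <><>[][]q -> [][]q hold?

The schema corresponds to a generalized confluence (Geach) condition: forall x forall y forall z ((x R^2 y & x R^2 z) -> exists w (y R^2 w & z = w)).
(F1): condition met.
(F2): condition met.
(F3): fails — vR²s, vR²v but no w with sR²w and v=w.
Valid on: (F1), (F2).

(F1), (F2)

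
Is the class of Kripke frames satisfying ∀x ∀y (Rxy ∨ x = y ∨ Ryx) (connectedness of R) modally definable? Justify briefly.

Modal frame validity is preserved under disjoint unions.
Take 2 disjoint single-world reflexive frames: each is trivially connected, but their disjoint union has 2 worlds with no edge between distinct components, so it is not connected.
So the class is not modally definable.

Not definable by any modal formula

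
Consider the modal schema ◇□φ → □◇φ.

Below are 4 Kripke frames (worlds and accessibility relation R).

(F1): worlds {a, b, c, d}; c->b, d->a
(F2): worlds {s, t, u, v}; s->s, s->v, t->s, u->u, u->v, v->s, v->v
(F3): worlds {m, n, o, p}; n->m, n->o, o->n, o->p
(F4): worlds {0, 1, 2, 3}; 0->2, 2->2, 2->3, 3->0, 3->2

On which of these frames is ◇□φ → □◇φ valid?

(F2), (F4)

This is the axiom for convergence; its first-order frame correspondent is ∀x ∀y ∀z (Rxy ∧ Rxz → ∃w (Ryw ∧ Rzw)).
(F1): fails — Rcb and Rcb but b and b have no common successor.
(F2): condition met.
(F3): fails — Rno and Rnm but o and m have no common successor.
(F4): condition met.
Valid on: (F2), (F4).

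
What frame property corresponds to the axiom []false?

emptiness of R: forall x forall y ~Rxy

□⊥ is valid iff no world has any successor (otherwise □⊥ fails at any world with one).
The converse is a direct semantic check.
So the correspondent is emptiness of R.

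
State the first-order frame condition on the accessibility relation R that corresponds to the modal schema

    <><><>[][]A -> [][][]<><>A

This is a Sahlqvist (Geach-type) schema ◇^3□^2A → □^3◇^2A.
Minimal-valuation argument: fix x; take any y with xR^3y and any z with xR^3z. Set V(A) to the set of worlds R-reachable from y in exactly 2 steps. Then □^2A holds at y, so the antecedent holds at x; validity forces ◇^2A at z, giving a w with zR^2w and yR^2w.
First-order correspondent: forall x forall y forall z ((x R^3 y & x R^3 z) -> exists w (y R^2 w & z R^2 w)).

forall x forall y forall z ((x R^3 y & x R^3 z) -> exists w (y R^2 w & z R^2 w))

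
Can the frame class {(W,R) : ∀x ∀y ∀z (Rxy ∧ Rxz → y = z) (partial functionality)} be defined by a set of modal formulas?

Yes: it is partial functionality, defined by the CD schema ◇q → □q.
Suppose ◇q→□q is valid. Take Rxy, Rxz and set V(q)={y}. Then ◇q at x, so □q at x, so q at z, i.e. z=y.

Definable; ◇q → □q defines it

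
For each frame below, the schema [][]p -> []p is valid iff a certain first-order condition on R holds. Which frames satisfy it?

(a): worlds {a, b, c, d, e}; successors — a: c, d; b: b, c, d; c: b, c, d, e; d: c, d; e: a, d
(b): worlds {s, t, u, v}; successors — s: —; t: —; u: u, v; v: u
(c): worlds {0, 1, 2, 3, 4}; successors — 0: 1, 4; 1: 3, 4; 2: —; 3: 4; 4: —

The schema corresponds to density: forall x forall y (Rxy -> exists z (Rxz & Rzy)).
(a): fails — Rea but no z with Rez and Rza.
(b): condition met.
(c): fails — R34 but no z with R3z and Rz4.

(b)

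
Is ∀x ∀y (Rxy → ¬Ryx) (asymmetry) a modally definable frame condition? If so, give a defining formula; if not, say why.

Not definable by any modal formula

Any modally definable frame class is closed under surjective bounded morphisms.
The 3-cycle (worlds 0,1,2 with 0→1→2→0) is asymmetric. Mapping every world to a single reflexive point • is a surjective bounded morphism, and the reflexive point is not asymmetric (R•• but asymmetry requires ¬R••).
Hence asymmetry is not modally definable.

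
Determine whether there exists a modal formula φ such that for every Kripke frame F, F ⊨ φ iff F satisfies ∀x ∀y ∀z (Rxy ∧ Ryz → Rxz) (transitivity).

This is a Sahlqvist condition; the 4 axiom □p → □□p defines it.
Suppose □p→□□p is valid. Take Rxy, Ryz and set V(p)={w : Rxw}. Then □p at x, so □□p at x, so □p at y, so p at z, i.e. Rxz.

Yes — defined by □p → □□p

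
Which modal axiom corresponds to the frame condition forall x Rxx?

A defining formula is □r → r (the T axiom).
Suppose □r→r is valid. At any x set V(r)={w : Rxw}. Then □r holds at x, so r holds at x, i.e. Rxx.

□r → r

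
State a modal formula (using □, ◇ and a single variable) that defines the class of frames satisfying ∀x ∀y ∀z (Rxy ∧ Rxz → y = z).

The condition is partial functionality. The CD schema ◇r → □r defines it.
Suppose ◇r→□r is valid. Take Rxy, Rxz and set V(r)={y}. Then ◇r at x, so □r at x, so r at z, i.e. z=y.

◇r → □r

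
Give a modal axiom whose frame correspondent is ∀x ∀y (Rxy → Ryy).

The condition is shift-reflexivity. The T□ schema □(□ψ → ψ) defines it.
Suppose □(□ψ→ψ) is valid. Take Rxy and set V(ψ)={w : Ryw}. Then at y, □ψ holds; since □(□ψ→ψ) at x, □ψ→ψ at y, so ψ at y, i.e. Ryy.

□(□ψ → ψ)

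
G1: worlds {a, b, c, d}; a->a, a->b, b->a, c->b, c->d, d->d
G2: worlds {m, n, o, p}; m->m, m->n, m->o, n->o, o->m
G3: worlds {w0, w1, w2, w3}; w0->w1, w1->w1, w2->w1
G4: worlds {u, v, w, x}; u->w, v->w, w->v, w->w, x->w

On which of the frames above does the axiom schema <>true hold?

Frame correspondent (Sahlqvist): forall x exists y Rxy — i.e. seriality.
G1: ✓.
G2: fails — world p has no successor.
G3: fails — world w3 has no successor.
G4: ✓.
Valid on: G1, G4.

G1, G4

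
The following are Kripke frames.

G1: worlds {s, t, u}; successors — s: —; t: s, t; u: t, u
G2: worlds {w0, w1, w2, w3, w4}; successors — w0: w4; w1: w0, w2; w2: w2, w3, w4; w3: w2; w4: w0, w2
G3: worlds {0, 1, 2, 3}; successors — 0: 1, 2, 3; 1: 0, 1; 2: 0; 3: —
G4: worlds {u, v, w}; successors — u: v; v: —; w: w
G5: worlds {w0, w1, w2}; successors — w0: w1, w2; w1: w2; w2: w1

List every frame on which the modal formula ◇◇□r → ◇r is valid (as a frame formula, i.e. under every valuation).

This is the axiom for a generalized confluence (Geach) condition; its first-order frame correspondent is ∀x ∀y (xR²y → ∃w (yRw ∧ xRw)).
G1: fails — tR²s but no w with sRw and tRw.
G2: satisfies the condition.
G3: fails — 1R²3 but no w with 3Rw and 1Rw.
G4: satisfies the condition.
G5: satisfies the condition.
Valid on: G2, G4, G5.

G2, G4, G5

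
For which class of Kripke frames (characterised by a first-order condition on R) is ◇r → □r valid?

partial functionality

Suppose ◇r→□r is valid. Take Rxy, Rxz and set V(r)={y}. Then ◇r at x, so □r at x, so r at z, i.e. z=y.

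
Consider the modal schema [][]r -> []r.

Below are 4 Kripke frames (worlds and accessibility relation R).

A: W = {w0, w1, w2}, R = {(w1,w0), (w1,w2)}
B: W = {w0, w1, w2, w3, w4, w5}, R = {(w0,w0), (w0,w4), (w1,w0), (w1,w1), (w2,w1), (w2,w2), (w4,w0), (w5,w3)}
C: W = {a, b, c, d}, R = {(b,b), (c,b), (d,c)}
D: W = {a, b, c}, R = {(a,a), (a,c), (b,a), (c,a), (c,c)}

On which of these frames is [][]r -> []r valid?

D

The schema corresponds to density: forall x forall y (Rxy -> exists z (Rxz & Rzy)).
A: fails — Rw1w2 but no z with Rw1z and Rzw2.
B: fails — Rw5w3 but no z with Rw5z and Rzw3.
C: fails — Rdc but no z with Rdz and Rzc.
D: holds.
Valid on: D.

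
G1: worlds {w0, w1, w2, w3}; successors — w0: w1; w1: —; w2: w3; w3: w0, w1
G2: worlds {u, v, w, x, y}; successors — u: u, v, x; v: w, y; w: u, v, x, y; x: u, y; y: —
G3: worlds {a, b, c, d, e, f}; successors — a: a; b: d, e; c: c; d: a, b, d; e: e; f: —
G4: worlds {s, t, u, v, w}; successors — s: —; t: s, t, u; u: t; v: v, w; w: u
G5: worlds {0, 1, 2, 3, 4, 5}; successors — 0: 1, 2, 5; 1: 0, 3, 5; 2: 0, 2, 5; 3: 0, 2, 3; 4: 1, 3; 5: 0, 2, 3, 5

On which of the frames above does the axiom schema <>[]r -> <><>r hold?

This is the axiom for a generalized confluence (Geach) condition; its first-order frame correspondent is forall x forall y (xRy -> exists w (yRw & x R^2 w)).
G1: fails — w0Rw1 but no w with w1Rw and w0R²w.
G2: fails — vRy but no t with yRt and vR²t.
G3: holds.
G4: fails — tRs but no w* with sRw* and tR²w*.
G5: holds.

G3, G5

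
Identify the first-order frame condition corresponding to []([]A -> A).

Suppose □(□A→A) is valid. Take Rxy and set V(A)={w : Ryw}. Then at y, □A holds; since □(□A→A) at x, □A→A at y, so A at y, i.e. Ryy.

Shift-reflexivity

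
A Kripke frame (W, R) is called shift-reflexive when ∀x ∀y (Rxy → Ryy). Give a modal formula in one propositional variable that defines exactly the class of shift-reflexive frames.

This is shift-reflexivity; the standard corresponding axiom is T□: □(□s → s).
Suppose □(□s→s) is valid. Take Rxy and set V(s)={w : Ryw}. Then at y, □s holds; since □(□s→s) at x, □s→s at y, so s at y, i.e. Ryy.

□(□s → s)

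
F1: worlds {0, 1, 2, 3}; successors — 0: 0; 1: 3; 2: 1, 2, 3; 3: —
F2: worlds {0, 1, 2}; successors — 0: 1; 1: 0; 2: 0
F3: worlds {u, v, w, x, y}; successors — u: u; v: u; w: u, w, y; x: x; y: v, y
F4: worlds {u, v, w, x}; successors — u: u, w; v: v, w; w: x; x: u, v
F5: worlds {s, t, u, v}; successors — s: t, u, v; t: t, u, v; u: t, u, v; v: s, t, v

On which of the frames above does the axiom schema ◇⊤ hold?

F2, F3, F4, F5

Frame correspondent (Sahlqvist): ∀x ∃y Rxy — i.e. seriality.
F1: fails — world 3 has no successor.
F2: satisfies the condition.
F3: satisfies the condition.
F4: satisfies the condition.
F5: satisfies the condition.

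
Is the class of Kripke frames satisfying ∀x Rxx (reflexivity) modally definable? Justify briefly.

Yes: it is reflexivity, defined by the T schema □r → r.

Definable; □r → r defines it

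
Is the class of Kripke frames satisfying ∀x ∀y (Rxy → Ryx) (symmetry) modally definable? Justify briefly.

The condition is symmetry. A defining modal formula is q → □◇q.
Suppose q→□◇q is valid. Take Rxy and set V(q)={x}. Then q at x, so □◇q at x, so ◇q at y, so some z with Ryz has q; z=x, i.e. Ryx.

Definable; q → □◇q defines it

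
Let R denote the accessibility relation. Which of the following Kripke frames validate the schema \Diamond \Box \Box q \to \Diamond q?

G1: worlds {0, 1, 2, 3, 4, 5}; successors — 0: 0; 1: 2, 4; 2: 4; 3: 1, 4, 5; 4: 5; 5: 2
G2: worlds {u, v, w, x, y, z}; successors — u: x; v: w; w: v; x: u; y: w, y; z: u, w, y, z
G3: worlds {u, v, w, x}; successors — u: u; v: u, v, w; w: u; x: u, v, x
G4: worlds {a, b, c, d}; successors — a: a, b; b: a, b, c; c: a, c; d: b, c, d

G2, G3, G4

This is the axiom for a generalized confluence (Geach) condition; its first-order frame correspondent is \forall x \forall y (xRy \to \exists w (y R^2 w \wedge xRw)).
G1: fails — 1R2 but no w with 2R²w and 1Rw.
G2: ✓.
G3: ✓.
G4: ✓.
Valid on: G2, G3, G4.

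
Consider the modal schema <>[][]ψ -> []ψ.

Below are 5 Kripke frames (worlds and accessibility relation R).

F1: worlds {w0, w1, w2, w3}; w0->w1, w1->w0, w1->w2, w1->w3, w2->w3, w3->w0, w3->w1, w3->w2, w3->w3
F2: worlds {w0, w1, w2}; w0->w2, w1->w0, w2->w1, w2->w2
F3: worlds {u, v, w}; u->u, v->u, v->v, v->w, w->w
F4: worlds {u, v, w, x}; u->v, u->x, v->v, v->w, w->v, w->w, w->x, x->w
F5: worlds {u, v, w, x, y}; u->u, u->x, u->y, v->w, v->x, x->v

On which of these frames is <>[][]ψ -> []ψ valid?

F4

The schema corresponds to a generalized confluence (Geach) condition: forall x forall y forall z ((xRy & xRz) -> exists w (y R^2 w & z = w)).
F1: fails — w3Rw0, w3Rw1 but no w with w0R²w and w1=w.
F2: fails — w1Rw0, w1Rw0 but no w with w0R²w and w0=w.
F3: fails — vRu, vRv but no t with uR²t and v=t.
F4: holds.
F5: fails — uRx, uRu but no t with xR²t and u=t.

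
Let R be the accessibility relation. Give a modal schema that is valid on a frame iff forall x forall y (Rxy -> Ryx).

A defining formula is s → □◇s (the B axiom).
Suppose s→□◇s is valid. Take Rxy and set V(s)={x}. Then s at x, so □◇s at x, so ◇s at y, so some z with Ryz has s; z=x, i.e. Ryx.

s → □◇s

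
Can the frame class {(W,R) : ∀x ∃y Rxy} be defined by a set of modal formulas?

The condition is seriality. A defining modal formula is □r → ◇r.
Suppose □r→◇r is valid. At any x set V(r)=W. Then □r at x, so ◇r at x, so x has a successor.

Definable; □r → ◇r defines it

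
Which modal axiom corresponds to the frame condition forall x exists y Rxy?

A defining formula is □s → ◇s (the D axiom).

□s → ◇s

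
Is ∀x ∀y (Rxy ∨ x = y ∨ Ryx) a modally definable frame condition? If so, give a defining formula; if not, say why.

No

If a class were modally definable it would be closed under disjoint unions (Goldblatt–Thomason).
Take 3 disjoint single-world reflexive frames: each is trivially connected, but their disjoint union has 3 worlds with no edge between distinct components, so it is not connected.
So the class is not modally definable.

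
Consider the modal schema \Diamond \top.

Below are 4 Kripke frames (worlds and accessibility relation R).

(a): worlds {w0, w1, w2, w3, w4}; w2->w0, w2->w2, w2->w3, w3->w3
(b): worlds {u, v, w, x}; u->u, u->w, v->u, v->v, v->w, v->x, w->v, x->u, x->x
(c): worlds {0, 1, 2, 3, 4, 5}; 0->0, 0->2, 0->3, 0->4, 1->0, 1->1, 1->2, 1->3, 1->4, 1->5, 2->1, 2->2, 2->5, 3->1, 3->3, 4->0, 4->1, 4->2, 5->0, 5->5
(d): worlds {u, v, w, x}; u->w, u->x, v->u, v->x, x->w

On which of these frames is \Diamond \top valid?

Frame correspondent (Sahlqvist): \forall x \exists y Rxy — i.e. seriality.
(a): fails — world w0 has no successor.
(b): condition met.
(c): condition met.
(d): fails — world w has no successor.

(b), (c)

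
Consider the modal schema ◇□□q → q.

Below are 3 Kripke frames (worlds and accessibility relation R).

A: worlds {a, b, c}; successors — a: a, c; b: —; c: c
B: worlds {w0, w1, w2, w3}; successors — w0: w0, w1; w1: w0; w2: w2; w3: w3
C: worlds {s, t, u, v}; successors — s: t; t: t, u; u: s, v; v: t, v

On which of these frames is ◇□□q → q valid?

B, C

The schema corresponds to a generalized confluence (Geach) condition: ∀x ∀y (xRy → ∃w (yR²w ∧ x = w)).
A: fails — aRc but no w with cR²w and a=w.
B: holds.
C: holds.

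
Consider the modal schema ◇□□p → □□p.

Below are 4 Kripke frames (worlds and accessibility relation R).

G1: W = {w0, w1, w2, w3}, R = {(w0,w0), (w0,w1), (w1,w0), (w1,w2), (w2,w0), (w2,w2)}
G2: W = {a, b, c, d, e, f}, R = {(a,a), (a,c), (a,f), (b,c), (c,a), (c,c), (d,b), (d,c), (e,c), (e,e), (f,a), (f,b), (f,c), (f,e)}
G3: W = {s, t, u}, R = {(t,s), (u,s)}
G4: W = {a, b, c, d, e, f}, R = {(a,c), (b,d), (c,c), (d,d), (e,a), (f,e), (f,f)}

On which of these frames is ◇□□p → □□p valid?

The schema corresponds to a generalized confluence (Geach) condition: ∀x ∀y ∀z ((xRy ∧ xR²z) → ∃w (yR²w ∧ z = w)).
G1: satisfies the condition.
G2: fails — aRc, aR²b but no w with cR²w and b=w.
G3: satisfies the condition.
G4: fails — fRe, fR²a but no w with eR²w and a=w.
Valid on: G1, G3.

G1, G3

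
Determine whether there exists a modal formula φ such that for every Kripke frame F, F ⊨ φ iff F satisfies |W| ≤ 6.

If a class were modally definable it would be closed under disjoint unions (Goldblatt–Thomason).
Any modal formula valid on each of 7 disjoint one-world frames is valid on their disjoint union (validity is preserved under disjoint unions). Each one-world frame has |W|=1≤6, but the union has |W|=7.
So no modal formula (or set of formulas) defines exactly the |W|≤6 frames.

No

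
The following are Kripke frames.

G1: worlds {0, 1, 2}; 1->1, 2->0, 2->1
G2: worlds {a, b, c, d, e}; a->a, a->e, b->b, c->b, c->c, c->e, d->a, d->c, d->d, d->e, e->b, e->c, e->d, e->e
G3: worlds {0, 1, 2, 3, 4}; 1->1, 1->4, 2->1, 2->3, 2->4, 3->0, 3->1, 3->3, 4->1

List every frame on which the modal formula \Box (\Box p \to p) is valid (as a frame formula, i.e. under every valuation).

The schema corresponds to shift-reflexivity: \forall x \forall y (Rxy \to Ryy).
G1: fails — R20 but not R00.
G2: satisfies the condition.
G3: fails — R14 but not R44.
Valid on: G2.

G2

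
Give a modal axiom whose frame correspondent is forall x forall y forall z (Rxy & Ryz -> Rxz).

A defining formula is □p → □□p (the 4 axiom).
Suppose □p→□□p is valid. Take Rxy, Ryz and set V(p)={w : Rxw}. Then □p at x, so □□p at x, so □p at y, so p at z, i.e. Rxz.

□p → □□p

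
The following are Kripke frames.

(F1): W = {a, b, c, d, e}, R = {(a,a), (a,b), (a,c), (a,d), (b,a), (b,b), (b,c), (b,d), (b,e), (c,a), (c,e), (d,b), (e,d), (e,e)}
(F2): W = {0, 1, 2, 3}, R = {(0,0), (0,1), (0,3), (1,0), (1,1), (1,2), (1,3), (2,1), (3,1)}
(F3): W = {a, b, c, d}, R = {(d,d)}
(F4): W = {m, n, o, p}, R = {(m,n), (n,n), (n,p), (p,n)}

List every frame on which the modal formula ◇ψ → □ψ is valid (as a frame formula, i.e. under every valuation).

(F3)

The schema corresponds to partial functionality: ∀x ∀y ∀z (Rxy ∧ Rxz → y = z).
(F1): fails — a sees both a and b.
(F2): fails — 0 sees both 0 and 1.
(F3): condition met.
(F4): fails — n sees both n and p.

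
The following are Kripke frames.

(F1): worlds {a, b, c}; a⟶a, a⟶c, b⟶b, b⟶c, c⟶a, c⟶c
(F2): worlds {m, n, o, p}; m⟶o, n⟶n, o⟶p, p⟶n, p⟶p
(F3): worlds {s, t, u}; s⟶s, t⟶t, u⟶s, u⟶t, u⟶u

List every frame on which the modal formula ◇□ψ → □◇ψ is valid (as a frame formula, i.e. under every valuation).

(F1), (F2)

The schema corresponds to convergence: ∀x ∀y ∀z (Rxy ∧ Rxz → ∃w (Ryw ∧ Rzw)).
(F1): condition met.
(F2): condition met.
(F3): fails — Rut and Rus but t and s have no common successor.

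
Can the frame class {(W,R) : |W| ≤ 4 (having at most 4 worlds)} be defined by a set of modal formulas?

Modal frame validity is preserved under disjoint unions.
Any modal formula valid on each of 5 disjoint one-world frames is valid on their disjoint union (validity is preserved under disjoint unions). Each one-world frame has |W|=1≤4, but the union has |W|=5.
Hence having at most 4 worlds is not modally definable.

No — not modally definable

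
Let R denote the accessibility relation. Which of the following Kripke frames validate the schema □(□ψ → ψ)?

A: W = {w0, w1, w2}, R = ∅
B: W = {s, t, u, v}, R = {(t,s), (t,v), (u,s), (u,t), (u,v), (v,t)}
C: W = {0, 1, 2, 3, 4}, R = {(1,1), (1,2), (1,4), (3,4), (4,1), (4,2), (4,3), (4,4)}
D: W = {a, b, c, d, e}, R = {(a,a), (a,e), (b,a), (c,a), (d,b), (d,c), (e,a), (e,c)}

This is the axiom for shift-reflexivity; its first-order frame correspondent is ∀x ∀y (Rxy → Ryy).
A: satisfies the condition.
B: fails — Ruv but not Rvv.
C: fails — R12 but not R22.
D: fails — Rdc but not Rcc.
Valid on: A.

A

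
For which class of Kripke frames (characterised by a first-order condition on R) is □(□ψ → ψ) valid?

Suppose □(□ψ→ψ) is valid. Take Rxy and set V(ψ)={w : Ryw}. Then at y, □ψ holds; since □(□ψ→ψ) at x, □ψ→ψ at y, so ψ at y, i.e. Ryy.
The converse is a direct semantic check.
So the correspondent is shift-reflexivity.

Shift-reflexivity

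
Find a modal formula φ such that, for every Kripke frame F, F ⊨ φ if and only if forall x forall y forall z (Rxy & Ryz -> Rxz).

□p → □□p

A defining formula is □p → □□p (the 4 axiom).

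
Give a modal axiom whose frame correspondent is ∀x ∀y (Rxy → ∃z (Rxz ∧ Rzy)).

A defining formula is □□q → □q (the C4 axiom).

□□q → □q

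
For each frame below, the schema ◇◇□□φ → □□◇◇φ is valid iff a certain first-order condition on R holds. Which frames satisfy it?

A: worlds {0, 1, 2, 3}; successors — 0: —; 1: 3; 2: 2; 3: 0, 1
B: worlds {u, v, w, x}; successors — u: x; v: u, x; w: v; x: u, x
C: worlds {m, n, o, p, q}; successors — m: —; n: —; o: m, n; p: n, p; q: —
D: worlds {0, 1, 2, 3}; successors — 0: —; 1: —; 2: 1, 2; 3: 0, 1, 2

Frame correspondent (Sahlqvist): ∀x ∀y ∀z ((xR²y ∧ xR²z) → ∃w (yR²w ∧ zR²w)) — i.e. a generalized confluence (Geach) condition.
A: fails — 1R²0, 1R²0 but no w with 0R²w and 0R²w.
B: holds.
C: fails — pR²n, pR²n but no w with nR²w and nR²w.
D: fails — 2R²1, 2R²1 but no w with 1R²w and 1R²w.
Valid on: B.

B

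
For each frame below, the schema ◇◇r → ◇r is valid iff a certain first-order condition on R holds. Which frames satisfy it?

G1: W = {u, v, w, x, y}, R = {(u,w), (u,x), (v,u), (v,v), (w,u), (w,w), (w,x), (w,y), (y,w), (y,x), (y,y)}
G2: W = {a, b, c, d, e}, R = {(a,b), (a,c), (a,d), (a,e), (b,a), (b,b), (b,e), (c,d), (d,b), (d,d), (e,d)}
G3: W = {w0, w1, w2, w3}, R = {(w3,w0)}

G3

The schema corresponds to a generalized confluence (Geach) condition: ∀x ∀y (xR²y → ∃w (y = w ∧ xRw)).
G1: fails — uR²u but no t with u=t and uRt.
G2: fails — aR²a but no w with a=w and aRw.
G3: condition met.
Valid on: G3.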